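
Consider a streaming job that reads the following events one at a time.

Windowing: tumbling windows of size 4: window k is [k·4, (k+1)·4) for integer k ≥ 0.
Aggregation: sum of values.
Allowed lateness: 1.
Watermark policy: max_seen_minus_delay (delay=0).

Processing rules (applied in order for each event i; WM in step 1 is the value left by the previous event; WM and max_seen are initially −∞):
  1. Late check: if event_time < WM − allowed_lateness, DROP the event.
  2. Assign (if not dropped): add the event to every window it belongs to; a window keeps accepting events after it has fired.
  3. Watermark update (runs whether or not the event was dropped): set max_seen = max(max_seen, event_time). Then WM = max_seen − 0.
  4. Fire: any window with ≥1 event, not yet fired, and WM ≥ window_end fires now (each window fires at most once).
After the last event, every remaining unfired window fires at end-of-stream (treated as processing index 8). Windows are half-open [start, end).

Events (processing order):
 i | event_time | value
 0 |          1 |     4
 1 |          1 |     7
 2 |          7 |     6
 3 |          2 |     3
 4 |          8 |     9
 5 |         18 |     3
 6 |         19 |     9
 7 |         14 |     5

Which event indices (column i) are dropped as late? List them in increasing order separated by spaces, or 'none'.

3 7

i=0 t=1 v=4: → [0,4); WM=1
i=1 t=1 v=7: → [0,4); WM=1
i=2 t=7 v=6: → [4,8); WM=7; [0,4) fires=11
i=3 t=2 v=3: DROP (t<7-1); WM=7
i=4 t=8 v=9: → [8,12); WM=8; [4,8) fires=6
i=5 t=18 v=3: → [16,20); WM=18; [8,12) fires=9
i=6 t=19 v=9: → [16,20); WM=19
i=7 t=14 v=5: DROP (t<19-1); WM=19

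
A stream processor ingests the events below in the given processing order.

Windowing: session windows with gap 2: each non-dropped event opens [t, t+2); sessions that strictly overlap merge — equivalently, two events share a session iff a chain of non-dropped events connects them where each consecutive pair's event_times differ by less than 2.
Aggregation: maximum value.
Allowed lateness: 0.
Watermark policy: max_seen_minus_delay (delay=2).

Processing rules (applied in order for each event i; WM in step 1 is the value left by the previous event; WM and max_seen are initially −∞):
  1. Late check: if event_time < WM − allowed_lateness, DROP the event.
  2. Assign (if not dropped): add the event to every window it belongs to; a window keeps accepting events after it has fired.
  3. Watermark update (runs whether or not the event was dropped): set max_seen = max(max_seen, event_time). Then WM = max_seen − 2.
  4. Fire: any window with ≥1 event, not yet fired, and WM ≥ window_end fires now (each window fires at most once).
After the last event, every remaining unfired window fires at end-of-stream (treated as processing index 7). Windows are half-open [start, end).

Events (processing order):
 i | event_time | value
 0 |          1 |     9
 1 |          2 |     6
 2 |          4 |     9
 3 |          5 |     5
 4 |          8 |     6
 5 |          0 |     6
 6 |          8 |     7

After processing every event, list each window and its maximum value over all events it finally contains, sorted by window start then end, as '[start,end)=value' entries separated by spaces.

[1,4)=9 [4,7)=9 [8,10)=7

i=0 t=1 v=9: → [1,3); WM=-1
i=1 t=2 v=6: → [1,4); WM=0
i=2 t=4 v=9: → [4,6); WM=2
i=3 t=5 v=5: → [4,7); WM=3
i=4 t=8 v=6: → [8,10); WM=6
i=5 t=0 v=6: DROP (t<6-0); WM=6
i=6 t=8 v=7: → [8,10); WM=6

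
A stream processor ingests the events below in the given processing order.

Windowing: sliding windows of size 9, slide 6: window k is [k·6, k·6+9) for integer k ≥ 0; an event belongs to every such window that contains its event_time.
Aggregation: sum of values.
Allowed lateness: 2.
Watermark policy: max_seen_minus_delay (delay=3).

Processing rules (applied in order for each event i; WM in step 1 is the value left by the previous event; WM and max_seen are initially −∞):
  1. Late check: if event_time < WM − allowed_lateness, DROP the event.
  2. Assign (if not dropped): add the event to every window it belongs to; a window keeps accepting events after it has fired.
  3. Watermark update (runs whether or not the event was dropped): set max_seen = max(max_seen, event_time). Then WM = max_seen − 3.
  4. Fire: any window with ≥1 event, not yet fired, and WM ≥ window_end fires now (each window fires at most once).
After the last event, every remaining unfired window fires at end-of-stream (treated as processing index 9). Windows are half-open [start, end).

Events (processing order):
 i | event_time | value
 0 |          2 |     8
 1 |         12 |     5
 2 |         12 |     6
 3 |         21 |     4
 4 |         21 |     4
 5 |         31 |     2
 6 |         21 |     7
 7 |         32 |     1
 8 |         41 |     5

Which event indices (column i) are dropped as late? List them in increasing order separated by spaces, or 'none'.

i=0 t=2 v=8: → [0,9); WM=-1
i=1 t=12 v=5: → [12,21),[6,15); WM=9; [0,9) fires=8
i=2 t=12 v=6: → [12,21),[6,15); WM=9
i=3 t=21 v=4: → [18,27); WM=18; [6,15) fires=11
i=4 t=21 v=4: → [18,27); WM=18
i=5 t=31 v=2: → [30,39),[24,33); WM=28; [12,21) fires=11 [18,27) fires=8
i=6 t=21 v=7: DROP (t<28-2); WM=28
i=7 t=32 v=1: → [30,39),[24,33); WM=29
i=8 t=41 v=5: → [36,45); WM=38; [24,33) fires=3

6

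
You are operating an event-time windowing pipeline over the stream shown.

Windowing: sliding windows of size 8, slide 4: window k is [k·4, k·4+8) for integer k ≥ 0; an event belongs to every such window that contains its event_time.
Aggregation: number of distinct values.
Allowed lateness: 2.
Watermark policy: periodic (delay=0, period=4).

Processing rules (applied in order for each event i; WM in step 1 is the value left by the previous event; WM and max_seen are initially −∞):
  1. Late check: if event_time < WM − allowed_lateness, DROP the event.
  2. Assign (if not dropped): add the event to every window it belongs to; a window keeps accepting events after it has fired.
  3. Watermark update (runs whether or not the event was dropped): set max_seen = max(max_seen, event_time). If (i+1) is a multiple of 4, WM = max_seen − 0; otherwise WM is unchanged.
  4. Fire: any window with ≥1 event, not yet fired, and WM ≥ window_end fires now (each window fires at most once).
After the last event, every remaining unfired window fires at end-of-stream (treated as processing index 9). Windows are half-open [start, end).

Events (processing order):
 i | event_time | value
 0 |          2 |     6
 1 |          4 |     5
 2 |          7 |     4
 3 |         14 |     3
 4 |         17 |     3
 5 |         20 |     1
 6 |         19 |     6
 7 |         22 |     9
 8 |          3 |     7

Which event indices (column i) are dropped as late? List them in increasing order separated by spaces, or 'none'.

i=0 t=2 v=6: → [0,8); WM=−∞
i=1 t=4 v=5: → [4,12),[0,8); WM=−∞
i=2 t=7 v=4: → [4,12),[0,8); WM=−∞
i=3 t=14 v=3: → [12,20),[8,16); WM=14; [0,8) fires=3 [4,12) fires=2
i=4 t=17 v=3: → [16,24),[12,20); WM=14
i=5 t=20 v=1: → [20,28),[16,24); WM=14
i=6 t=19 v=6: → [16,24),[12,20); WM=14
i=7 t=22 v=9: → [20,28),[16,24); WM=22; [8,16) fires=1 [12,20) fires=2
i=8 t=3 v=7: DROP (t<22-2); WM=22

8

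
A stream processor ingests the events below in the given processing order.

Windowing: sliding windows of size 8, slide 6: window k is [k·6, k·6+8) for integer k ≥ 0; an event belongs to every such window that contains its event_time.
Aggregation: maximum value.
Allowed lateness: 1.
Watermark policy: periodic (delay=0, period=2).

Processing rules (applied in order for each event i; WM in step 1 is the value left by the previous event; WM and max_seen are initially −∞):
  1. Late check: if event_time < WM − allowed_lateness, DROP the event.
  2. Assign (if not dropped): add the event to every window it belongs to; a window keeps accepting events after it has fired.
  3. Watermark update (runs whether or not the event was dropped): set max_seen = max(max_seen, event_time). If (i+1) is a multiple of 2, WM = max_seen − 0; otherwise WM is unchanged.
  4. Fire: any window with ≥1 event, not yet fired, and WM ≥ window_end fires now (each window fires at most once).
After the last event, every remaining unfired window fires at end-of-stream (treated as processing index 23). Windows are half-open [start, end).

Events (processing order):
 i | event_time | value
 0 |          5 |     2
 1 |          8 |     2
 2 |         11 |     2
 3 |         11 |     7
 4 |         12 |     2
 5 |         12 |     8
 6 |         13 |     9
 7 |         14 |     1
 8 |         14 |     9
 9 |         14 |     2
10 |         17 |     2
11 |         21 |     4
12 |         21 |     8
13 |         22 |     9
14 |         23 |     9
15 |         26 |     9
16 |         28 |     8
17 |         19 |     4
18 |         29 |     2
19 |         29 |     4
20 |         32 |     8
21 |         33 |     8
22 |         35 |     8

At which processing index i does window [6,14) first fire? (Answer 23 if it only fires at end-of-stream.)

i=0 t=5 v=2: → [0,8); WM=−∞
i=1 t=8 v=2: → [6,14); WM=8; [0,8) fires=2
i=2 t=11 v=2: → [6,14); WM=8
i=3 t=11 v=7: → [6,14); WM=11
i=4 t=12 v=2: → [12,20),[6,14); WM=11
i=5 t=12 v=8: → [12,20),[6,14); WM=12
i=6 t=13 v=9: → [12,20),[6,14); WM=12
i=7 t=14 v=1: → [12,20); WM=14; [6,14) fires=9
i=8 t=14 v=9: → [12,20); WM=14
i=9 t=14 v=2: → [12,20); WM=14
i=10 t=17 v=2: → [12,20); WM=14
i=11 t=21 v=4: → [18,26); WM=21; [12,20) fires=9
i=12 t=21 v=8: → [18,26); WM=21
i=13 t=22 v=9: → [18,26); WM=22
i=14 t=23 v=9: → [18,26); WM=22
i=15 t=26 v=9: → [24,32); WM=26; [18,26) fires=9
i=16 t=28 v=8: → [24,32); WM=26
i=17 t=19 v=4: DROP (t<26-1); WM=28
i=18 t=29 v=2: → [24,32); WM=28
i=19 t=29 v=4: → [24,32); WM=29
i=20 t=32 v=8: → [30,38); WM=29
i=21 t=33 v=8: → [30,38); WM=33; [24,32) fires=9
i=22 t=35 v=8: → [30,38); WM=33

7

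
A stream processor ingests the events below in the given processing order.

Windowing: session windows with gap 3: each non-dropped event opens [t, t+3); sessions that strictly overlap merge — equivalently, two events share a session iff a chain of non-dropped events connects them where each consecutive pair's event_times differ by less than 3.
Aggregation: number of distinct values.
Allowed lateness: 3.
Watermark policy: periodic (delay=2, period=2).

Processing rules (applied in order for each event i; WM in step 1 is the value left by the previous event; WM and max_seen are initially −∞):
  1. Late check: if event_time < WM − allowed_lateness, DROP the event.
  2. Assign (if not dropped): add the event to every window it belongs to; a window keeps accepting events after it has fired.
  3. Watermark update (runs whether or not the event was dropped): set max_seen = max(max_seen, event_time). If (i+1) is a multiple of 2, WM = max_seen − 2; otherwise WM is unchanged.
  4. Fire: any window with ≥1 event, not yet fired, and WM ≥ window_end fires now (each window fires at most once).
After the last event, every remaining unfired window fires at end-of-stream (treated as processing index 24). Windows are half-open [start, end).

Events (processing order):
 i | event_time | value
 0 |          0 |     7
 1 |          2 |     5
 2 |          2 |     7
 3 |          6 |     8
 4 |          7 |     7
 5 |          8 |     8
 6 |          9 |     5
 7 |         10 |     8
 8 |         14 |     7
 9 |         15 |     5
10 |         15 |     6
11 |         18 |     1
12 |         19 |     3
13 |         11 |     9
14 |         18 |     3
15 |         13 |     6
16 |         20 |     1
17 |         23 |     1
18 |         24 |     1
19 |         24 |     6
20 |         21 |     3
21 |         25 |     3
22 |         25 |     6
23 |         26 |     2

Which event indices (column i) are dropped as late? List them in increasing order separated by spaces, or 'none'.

i=0 t=0 v=7: → [0,3); WM=−∞
i=1 t=2 v=5: → [0,5); WM=0
i=2 t=2 v=7: → [0,5); WM=0
i=3 t=6 v=8: → [6,9); WM=4
i=4 t=7 v=7: → [6,10); WM=4
i=5 t=8 v=8: → [6,11); WM=6
i=6 t=9 v=5: → [6,12); WM=6
i=7 t=10 v=8: → [6,13); WM=8
i=8 t=14 v=7: → [14,17); WM=8
i=9 t=15 v=5: → [14,18); WM=13
i=10 t=15 v=6: → [14,18); WM=13
i=11 t=18 v=1: → [18,21); WM=16
i=12 t=19 v=3: → [18,22); WM=16
i=13 t=11 v=9: DROP (t<16-3); WM=17
i=14 t=18 v=3: → [18,22); WM=17
i=15 t=13 v=6: DROP (t<17-3); WM=17
i=16 t=20 v=1: → [18,23); WM=17
i=17 t=23 v=1: → [23,26); WM=21
i=18 t=24 v=1: → [23,27); WM=21
i=19 t=24 v=6: → [23,27); WM=22
i=20 t=21 v=3: → [18,27); WM=22
i=21 t=25 v=3: → [18,28); WM=23
i=22 t=25 v=6: → [18,28); WM=23
i=23 t=26 v=2: → [18,29); WM=24

13 15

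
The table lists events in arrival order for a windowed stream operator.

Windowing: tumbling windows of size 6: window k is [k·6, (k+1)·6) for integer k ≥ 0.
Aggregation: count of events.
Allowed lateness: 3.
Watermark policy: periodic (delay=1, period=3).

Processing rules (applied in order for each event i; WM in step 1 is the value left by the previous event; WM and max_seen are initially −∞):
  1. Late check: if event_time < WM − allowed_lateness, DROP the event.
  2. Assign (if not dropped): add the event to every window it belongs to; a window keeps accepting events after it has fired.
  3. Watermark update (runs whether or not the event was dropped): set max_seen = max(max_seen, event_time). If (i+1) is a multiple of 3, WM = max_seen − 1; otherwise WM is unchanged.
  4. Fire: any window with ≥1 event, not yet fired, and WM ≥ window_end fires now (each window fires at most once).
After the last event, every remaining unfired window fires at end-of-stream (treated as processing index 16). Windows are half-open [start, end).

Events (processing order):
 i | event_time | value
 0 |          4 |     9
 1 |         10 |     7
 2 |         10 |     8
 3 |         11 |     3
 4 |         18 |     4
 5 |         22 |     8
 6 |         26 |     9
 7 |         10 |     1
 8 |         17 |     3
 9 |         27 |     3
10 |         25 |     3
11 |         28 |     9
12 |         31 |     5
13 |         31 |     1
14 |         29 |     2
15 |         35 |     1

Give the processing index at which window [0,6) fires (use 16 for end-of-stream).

2

i=0 t=4 v=9: → [0,6); WM=−∞
i=1 t=10 v=7: → [6,12); WM=−∞
i=2 t=10 v=8: → [6,12); WM=9; [0,6) fires=1
i=3 t=11 v=3: → [6,12); WM=9
i=4 t=18 v=4: → [18,24); WM=9
i=5 t=22 v=8: → [18,24); WM=21; [6,12) fires=3
i=6 t=26 v=9: → [24,30); WM=21
i=7 t=10 v=1: DROP (t<21-3); WM=21
i=8 t=17 v=3: DROP (t<21-3); WM=25; [18,24) fires=2
i=9 t=27 v=3: → [24,30); WM=25
i=10 t=25 v=3: → [24,30); WM=25
i=11 t=28 v=9: → [24,30); WM=27
i=12 t=31 v=5: → [30,36); WM=27
i=13 t=31 v=1: → [30,36); WM=27
i=14 t=29 v=2: → [24,30); WM=30; [24,30) fires=5
i=15 t=35 v=1: → [30,36); WM=30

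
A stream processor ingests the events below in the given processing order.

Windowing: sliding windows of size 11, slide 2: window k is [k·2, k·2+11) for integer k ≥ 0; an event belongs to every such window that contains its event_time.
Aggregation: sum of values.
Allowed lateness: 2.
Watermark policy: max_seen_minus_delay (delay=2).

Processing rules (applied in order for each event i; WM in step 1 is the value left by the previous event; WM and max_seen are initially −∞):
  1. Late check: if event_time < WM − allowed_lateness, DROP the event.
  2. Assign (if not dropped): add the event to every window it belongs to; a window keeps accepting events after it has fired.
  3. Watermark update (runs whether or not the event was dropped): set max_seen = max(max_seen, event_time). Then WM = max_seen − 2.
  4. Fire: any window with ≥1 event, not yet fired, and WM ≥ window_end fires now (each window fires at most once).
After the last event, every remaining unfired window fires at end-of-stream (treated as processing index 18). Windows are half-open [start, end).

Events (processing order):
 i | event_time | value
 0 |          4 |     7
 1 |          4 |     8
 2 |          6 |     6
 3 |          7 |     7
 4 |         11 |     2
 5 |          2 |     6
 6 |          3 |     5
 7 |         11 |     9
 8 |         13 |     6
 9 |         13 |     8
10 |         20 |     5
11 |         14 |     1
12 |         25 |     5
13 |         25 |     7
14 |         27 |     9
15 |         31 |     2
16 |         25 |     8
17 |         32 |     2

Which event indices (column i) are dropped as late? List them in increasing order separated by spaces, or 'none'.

i=0 t=4 v=7: → [4,15),[2,13),[0,11); WM=2
i=1 t=4 v=8: → [4,15),[2,13),[0,11); WM=2
i=2 t=6 v=6: → [6,17),[4,15),[2,13),[0,11); WM=4
i=3 t=7 v=7: → [6,17),[4,15),[2,13),[0,11); WM=5
i=4 t=11 v=2: → [10,21),[8,19),[6,17),[4,15),[2,13); WM=9
i=5 t=2 v=6: DROP (t<9-2); WM=9
i=6 t=3 v=5: DROP (t<9-2); WM=9
i=7 t=11 v=9: → [10,21),[8,19),[6,17),[4,15),[2,13); WM=9
i=8 t=13 v=6: → [12,23),[10,21),[8,19),[6,17),[4,15); WM=11; [0,11) fires=28
i=9 t=13 v=8: → [12,23),[10,21),[8,19),[6,17),[4,15); WM=11
i=10 t=20 v=5: → [20,31),[18,29),[16,27),[14,25),[12,23),[10,21); WM=18; [2,13) fires=39 [4,15) fires=53 [6,17) fires=38
i=11 t=14 v=1: DROP (t<18-2); WM=18
i=12 t=25 v=5: → [24,35),[22,33),[20,31),[18,29),[16,27); WM=23; [8,19) fires=25 [10,21) fires=30 [12,23) fires=19
i=13 t=25 v=7: → [24,35),[22,33),[20,31),[18,29),[16,27); WM=23
i=14 t=27 v=9: → [26,37),[24,35),[22,33),[20,31),[18,29); WM=25; [14,25) fires=5
i=15 t=31 v=2: → [30,41),[28,39),[26,37),[24,35),[22,33); WM=29; [16,27) fires=17 [18,29) fires=26
i=16 t=25 v=8: DROP (t<29-2); WM=29
i=17 t=32 v=2: → [32,43),[30,41),[28,39),[26,37),[24,35),[22,33); WM=30

5 6 11 16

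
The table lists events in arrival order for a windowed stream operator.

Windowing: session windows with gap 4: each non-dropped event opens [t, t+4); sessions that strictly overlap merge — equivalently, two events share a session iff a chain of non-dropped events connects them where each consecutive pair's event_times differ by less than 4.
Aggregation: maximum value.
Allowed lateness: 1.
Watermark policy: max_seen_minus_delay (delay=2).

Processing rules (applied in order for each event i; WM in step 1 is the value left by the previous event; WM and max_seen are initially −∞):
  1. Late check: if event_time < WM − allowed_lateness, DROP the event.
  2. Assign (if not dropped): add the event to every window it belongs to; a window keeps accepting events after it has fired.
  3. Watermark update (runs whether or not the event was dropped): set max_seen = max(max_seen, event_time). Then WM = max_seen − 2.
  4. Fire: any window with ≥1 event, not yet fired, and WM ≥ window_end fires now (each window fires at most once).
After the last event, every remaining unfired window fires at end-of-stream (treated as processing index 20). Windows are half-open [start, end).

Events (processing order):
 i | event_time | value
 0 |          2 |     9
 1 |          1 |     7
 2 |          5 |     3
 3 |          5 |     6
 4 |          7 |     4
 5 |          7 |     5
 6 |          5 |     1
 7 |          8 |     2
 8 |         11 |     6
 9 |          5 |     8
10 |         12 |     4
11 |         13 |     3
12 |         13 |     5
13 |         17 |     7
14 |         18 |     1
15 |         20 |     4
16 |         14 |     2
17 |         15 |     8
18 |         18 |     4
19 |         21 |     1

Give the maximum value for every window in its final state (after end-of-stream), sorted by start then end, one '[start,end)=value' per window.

i=0 t=2 v=9: → [2,6); WM=0
i=1 t=1 v=7: → [1,6); WM=0
i=2 t=5 v=3: → [1,9); WM=3
i=3 t=5 v=6: → [1,9); WM=3
i=4 t=7 v=4: → [1,11); WM=5
i=5 t=7 v=5: → [1,11); WM=5
i=6 t=5 v=1: → [1,11); WM=5
i=7 t=8 v=2: → [1,12); WM=6
i=8 t=11 v=6: → [1,15); WM=9
i=9 t=5 v=8: DROP (t<9-1); WM=9
i=10 t=12 v=4: → [1,16); WM=10
i=11 t=13 v=3: → [1,17); WM=11
i=12 t=13 v=5: → [1,17); WM=11
i=13 t=17 v=7: → [17,21); WM=15
i=14 t=18 v=1: → [17,22); WM=16
i=15 t=20 v=4: → [17,24); WM=18
i=16 t=14 v=2: DROP (t<18-1); WM=18
i=17 t=15 v=8: DROP (t<18-1); WM=18
i=18 t=18 v=4: → [17,24); WM=18
i=19 t=21 v=1: → [17,25); WM=19

[1,17)=9 [17,25)=7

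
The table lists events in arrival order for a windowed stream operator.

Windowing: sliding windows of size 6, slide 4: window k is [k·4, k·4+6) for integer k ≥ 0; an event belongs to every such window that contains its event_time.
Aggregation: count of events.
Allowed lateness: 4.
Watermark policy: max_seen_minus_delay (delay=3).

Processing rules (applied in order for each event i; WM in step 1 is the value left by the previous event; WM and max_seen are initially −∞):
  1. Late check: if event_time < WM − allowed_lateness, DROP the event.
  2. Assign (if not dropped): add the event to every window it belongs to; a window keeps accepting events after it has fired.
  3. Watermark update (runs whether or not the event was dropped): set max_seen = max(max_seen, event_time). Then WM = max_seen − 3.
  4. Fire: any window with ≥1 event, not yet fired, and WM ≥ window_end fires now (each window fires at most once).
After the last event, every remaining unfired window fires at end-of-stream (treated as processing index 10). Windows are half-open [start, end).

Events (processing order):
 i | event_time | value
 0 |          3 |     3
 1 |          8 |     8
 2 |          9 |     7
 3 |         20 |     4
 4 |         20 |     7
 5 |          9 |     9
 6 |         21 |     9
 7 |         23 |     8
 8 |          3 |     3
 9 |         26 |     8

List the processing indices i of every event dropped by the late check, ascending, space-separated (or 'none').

5 8

i=0 t=3 v=3: → [0,6); WM=0
i=1 t=8 v=8: → [8,14),[4,10); WM=5
i=2 t=9 v=7: → [8,14),[4,10); WM=6; [0,6) fires=1
i=3 t=20 v=4: → [20,26),[16,22); WM=17; [4,10) fires=2 [8,14) fires=2
i=4 t=20 v=7: → [20,26),[16,22); WM=17
i=5 t=9 v=9: DROP (t<17-4); WM=17
i=6 t=21 v=9: → [20,26),[16,22); WM=18
i=7 t=23 v=8: → [20,26); WM=20
i=8 t=3 v=3: DROP (t<20-4); WM=20
i=9 t=26 v=8: → [24,30); WM=23; [16,22) fires=3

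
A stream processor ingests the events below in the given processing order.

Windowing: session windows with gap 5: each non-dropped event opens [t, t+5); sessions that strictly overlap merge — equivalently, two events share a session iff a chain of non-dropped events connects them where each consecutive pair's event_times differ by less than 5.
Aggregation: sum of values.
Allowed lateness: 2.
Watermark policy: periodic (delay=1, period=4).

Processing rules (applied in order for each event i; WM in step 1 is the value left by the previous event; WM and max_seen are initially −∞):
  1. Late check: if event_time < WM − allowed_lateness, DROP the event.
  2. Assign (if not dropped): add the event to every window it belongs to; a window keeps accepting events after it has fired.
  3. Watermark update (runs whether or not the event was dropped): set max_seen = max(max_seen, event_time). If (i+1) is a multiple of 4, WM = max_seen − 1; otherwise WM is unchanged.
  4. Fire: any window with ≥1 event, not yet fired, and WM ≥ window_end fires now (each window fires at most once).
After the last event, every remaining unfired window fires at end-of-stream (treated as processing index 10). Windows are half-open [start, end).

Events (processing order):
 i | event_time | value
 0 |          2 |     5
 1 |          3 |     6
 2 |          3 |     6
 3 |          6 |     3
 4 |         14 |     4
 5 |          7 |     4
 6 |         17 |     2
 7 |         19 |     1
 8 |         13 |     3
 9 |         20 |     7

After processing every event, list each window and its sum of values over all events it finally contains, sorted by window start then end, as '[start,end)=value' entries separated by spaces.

[2,12)=24 [14,25)=14

i=0 t=2 v=5: → [2,7); WM=−∞
i=1 t=3 v=6: → [2,8); WM=−∞
i=2 t=3 v=6: → [2,8); WM=−∞
i=3 t=6 v=3: → [2,11); WM=5
i=4 t=14 v=4: → [14,19); WM=5
i=5 t=7 v=4: → [2,12); WM=5
i=6 t=17 v=2: → [14,22); WM=5
i=7 t=19 v=1: → [14,24); WM=18
i=8 t=13 v=3: DROP (t<18-2); WM=18
i=9 t=20 v=7: → [14,25); WM=18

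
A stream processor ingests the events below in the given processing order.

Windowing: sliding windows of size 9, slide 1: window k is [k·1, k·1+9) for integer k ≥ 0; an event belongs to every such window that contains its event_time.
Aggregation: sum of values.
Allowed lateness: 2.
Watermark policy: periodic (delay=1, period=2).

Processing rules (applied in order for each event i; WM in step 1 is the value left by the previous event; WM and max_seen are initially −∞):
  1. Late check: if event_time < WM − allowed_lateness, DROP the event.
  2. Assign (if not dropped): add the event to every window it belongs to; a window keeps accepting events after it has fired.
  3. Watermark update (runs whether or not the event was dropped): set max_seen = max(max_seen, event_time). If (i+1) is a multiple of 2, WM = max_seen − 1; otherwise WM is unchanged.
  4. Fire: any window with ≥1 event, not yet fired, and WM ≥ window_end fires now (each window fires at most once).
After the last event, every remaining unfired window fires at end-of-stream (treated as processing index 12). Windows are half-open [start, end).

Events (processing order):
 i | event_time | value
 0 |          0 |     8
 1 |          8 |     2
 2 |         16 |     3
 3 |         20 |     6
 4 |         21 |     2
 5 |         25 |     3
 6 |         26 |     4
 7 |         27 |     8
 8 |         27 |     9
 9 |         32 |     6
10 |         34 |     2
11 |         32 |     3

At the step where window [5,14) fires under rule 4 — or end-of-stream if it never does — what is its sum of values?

i=0 t=0 v=8: → [0,9); WM=−∞
i=1 t=8 v=2: → [8,17),[7,16),[6,15),[5,14),[4,13),[3,12),[2,11),[1,10),[0,9); WM=7
i=2 t=16 v=3: → [16,25),[15,24),[14,23),[13,22),[12,21),[11,20),[10,19),[9,18),[8,17); WM=7
i=3 t=20 v=6: → [20,29),[19,28),[18,27),[17,26),[16,25),[15,24),[14,23),[13,22),[12,21); WM=19; [0,9) fires=10 [1,10) fires=2 [2,11) fires=2 [3,12) fires=2 [4,13) fires=2 [5,14) fires=2 [6,15) fires=2 [7,16) fires=2 [8,17) fires=5 [9,18) fires=3 [10,19) fires=3
i=4 t=21 v=2: → [21,30),[20,29),[19,28),[18,27),[17,26),[16,25),[15,24),[14,23),[13,22); WM=19
i=5 t=25 v=3: → [25,34),[24,33),[23,32),[22,31),[21,30),[20,29),[19,28),[18,27),[17,26); WM=24; [11,20) fires=3 [12,21) fires=9 [13,22) fires=11 [14,23) fires=11 [15,24) fires=11
i=6 t=26 v=4: → [26,35),[25,34),[24,33),[23,32),[22,31),[21,30),[20,29),[19,28),[18,27); WM=24
i=7 t=27 v=8: → [27,36),[26,35),[25,34),[24,33),[23,32),[22,31),[21,30),[20,29),[19,28); WM=26; [16,25) fires=11 [17,26) fires=11
i=8 t=27 v=9: → [27,36),[26,35),[25,34),[24,33),[23,32),[22,31),[21,30),[20,29),[19,28); WM=26
i=9 t=32 v=6: → [32,41),[31,40),[30,39),[29,38),[28,37),[27,36),[26,35),[25,34),[24,33); WM=31; [18,27) fires=15 [19,28) fires=32 [20,29) fires=32 [21,30) fires=26 [22,31) fires=24
i=10 t=34 v=2: → [34,43),[33,42),[32,41),[31,40),[30,39),[29,38),[28,37),[27,36),[26,35); WM=31
i=11 t=32 v=3: → [32,41),[31,40),[30,39),[29,38),[28,37),[27,36),[26,35),[25,34),[24,33); WM=33; [23,32) fires=24 [24,33) fires=33

2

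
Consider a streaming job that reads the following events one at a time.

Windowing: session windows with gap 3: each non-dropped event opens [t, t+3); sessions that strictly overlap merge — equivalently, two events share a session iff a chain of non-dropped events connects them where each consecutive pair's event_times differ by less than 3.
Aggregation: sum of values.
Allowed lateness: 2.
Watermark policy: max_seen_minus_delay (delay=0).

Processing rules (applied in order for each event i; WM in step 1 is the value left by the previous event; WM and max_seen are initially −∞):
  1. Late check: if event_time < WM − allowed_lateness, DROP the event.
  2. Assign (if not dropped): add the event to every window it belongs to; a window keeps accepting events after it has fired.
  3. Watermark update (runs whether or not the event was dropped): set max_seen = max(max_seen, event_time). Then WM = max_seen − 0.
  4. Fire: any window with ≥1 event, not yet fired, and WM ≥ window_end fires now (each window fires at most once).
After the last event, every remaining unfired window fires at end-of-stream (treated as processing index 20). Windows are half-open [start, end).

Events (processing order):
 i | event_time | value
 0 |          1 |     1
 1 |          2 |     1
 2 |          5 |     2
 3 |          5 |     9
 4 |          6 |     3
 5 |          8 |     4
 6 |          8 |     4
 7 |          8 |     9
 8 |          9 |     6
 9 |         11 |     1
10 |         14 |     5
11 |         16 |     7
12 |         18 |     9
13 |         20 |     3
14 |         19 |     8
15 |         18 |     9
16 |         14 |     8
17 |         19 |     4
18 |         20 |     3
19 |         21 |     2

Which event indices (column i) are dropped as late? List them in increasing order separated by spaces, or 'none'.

i=0 t=1 v=1: → [1,4); WM=1
i=1 t=2 v=1: → [1,5); WM=2
i=2 t=5 v=2: → [5,8); WM=5
i=3 t=5 v=9: → [5,8); WM=5
i=4 t=6 v=3: → [5,9); WM=6
i=5 t=8 v=4: → [5,11); WM=8
i=6 t=8 v=4: → [5,11); WM=8
i=7 t=8 v=9: → [5,11); WM=8
i=8 t=9 v=6: → [5,12); WM=9
i=9 t=11 v=1: → [5,14); WM=11
i=10 t=14 v=5: → [14,17); WM=14
i=11 t=16 v=7: → [14,19); WM=16
i=12 t=18 v=9: → [14,21); WM=18
i=13 t=20 v=3: → [14,23); WM=20
i=14 t=19 v=8: → [14,23); WM=20
i=15 t=18 v=9: → [14,23); WM=20
i=16 t=14 v=8: DROP (t<20-2); WM=20
i=17 t=19 v=4: → [14,23); WM=20
i=18 t=20 v=3: → [14,23); WM=20
i=19 t=21 v=2: → [14,24); WM=21

16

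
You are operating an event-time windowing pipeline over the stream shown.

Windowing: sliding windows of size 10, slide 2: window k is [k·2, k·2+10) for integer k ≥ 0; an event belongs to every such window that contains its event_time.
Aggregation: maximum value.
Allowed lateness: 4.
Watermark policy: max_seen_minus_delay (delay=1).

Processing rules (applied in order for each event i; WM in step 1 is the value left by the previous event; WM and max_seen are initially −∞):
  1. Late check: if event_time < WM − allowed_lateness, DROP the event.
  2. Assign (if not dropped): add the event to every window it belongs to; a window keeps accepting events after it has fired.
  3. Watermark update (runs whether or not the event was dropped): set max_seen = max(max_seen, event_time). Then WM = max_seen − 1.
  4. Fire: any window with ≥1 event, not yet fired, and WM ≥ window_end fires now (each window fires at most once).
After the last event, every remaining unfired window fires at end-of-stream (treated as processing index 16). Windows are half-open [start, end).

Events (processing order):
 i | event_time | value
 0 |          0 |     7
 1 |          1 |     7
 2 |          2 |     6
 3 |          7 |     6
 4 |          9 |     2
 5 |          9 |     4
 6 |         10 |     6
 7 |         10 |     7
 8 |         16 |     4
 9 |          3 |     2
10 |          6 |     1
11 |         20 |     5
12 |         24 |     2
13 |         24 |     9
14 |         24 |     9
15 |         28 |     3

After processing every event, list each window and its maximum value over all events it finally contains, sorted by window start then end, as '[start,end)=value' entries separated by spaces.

i=0 t=0 v=7: → [0,10); WM=-1
i=1 t=1 v=7: → [0,10); WM=0
i=2 t=2 v=6: → [2,12),[0,10); WM=1
i=3 t=7 v=6: → [6,16),[4,14),[2,12),[0,10); WM=6
i=4 t=9 v=2: → [8,18),[6,16),[4,14),[2,12),[0,10); WM=8
i=5 t=9 v=4: → [8,18),[6,16),[4,14),[2,12),[0,10); WM=8
i=6 t=10 v=6: → [10,20),[8,18),[6,16),[4,14),[2,12); WM=9
i=7 t=10 v=7: → [10,20),[8,18),[6,16),[4,14),[2,12); WM=9
i=8 t=16 v=4: → [16,26),[14,24),[12,22),[10,20),[8,18); WM=15; [0,10) fires=7 [2,12) fires=7 [4,14) fires=7
i=9 t=3 v=2: DROP (t<15-4); WM=15
i=10 t=6 v=1: DROP (t<15-4); WM=15
i=11 t=20 v=5: → [20,30),[18,28),[16,26),[14,24),[12,22); WM=19; [6,16) fires=7 [8,18) fires=7
i=12 t=24 v=2: → [24,34),[22,32),[20,30),[18,28),[16,26); WM=23; [10,20) fires=7 [12,22) fires=5
i=13 t=24 v=9: → [24,34),[22,32),[20,30),[18,28),[16,26); WM=23
i=14 t=24 v=9: → [24,34),[22,32),[20,30),[18,28),[16,26); WM=23
i=15 t=28 v=3: → [28,38),[26,36),[24,34),[22,32),[20,30); WM=27; [14,24) fires=5 [16,26) fires=9

[0,10)=7 [2,12)=7 [4,14)=7 [6,16)=7 [8,18)=7 [10,20)=7 [12,22)=5 [14,24)=5 [16,26)=9 [18,28)=9 [20,30)=9 [22,32)=9 [24,34)=9 [26,36)=3 [28,38)=3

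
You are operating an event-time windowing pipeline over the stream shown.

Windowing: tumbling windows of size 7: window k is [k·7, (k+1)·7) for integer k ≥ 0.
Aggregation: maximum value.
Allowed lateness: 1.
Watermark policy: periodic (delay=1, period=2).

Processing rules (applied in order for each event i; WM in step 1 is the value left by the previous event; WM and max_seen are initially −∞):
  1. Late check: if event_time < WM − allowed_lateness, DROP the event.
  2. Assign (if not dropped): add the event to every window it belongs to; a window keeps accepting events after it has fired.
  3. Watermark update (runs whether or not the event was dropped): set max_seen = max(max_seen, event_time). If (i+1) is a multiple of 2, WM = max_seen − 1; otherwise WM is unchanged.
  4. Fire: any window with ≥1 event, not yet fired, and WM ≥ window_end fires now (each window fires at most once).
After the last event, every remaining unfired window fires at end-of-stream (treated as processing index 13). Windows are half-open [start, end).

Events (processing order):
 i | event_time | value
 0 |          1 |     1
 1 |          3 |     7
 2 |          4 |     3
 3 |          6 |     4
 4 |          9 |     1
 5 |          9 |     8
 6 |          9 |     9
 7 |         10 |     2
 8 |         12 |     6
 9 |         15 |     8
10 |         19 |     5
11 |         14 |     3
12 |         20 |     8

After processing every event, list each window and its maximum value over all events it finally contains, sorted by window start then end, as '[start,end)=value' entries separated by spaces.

i=0 t=1 v=1: → [0,7); WM=−∞
i=1 t=3 v=7: → [0,7); WM=2
i=2 t=4 v=3: → [0,7); WM=2
i=3 t=6 v=4: → [0,7); WM=5
i=4 t=9 v=1: → [7,14); WM=5
i=5 t=9 v=8: → [7,14); WM=8; [0,7) fires=7
i=6 t=9 v=9: → [7,14); WM=8
i=7 t=10 v=2: → [7,14); WM=9
i=8 t=12 v=6: → [7,14); WM=9
i=9 t=15 v=8: → [14,21); WM=14; [7,14) fires=9
i=10 t=19 v=5: → [14,21); WM=14
i=11 t=14 v=3: → [14,21); WM=18
i=12 t=20 v=8: → [14,21); WM=18

[0,7)=7 [7,14)=9 [14,21)=8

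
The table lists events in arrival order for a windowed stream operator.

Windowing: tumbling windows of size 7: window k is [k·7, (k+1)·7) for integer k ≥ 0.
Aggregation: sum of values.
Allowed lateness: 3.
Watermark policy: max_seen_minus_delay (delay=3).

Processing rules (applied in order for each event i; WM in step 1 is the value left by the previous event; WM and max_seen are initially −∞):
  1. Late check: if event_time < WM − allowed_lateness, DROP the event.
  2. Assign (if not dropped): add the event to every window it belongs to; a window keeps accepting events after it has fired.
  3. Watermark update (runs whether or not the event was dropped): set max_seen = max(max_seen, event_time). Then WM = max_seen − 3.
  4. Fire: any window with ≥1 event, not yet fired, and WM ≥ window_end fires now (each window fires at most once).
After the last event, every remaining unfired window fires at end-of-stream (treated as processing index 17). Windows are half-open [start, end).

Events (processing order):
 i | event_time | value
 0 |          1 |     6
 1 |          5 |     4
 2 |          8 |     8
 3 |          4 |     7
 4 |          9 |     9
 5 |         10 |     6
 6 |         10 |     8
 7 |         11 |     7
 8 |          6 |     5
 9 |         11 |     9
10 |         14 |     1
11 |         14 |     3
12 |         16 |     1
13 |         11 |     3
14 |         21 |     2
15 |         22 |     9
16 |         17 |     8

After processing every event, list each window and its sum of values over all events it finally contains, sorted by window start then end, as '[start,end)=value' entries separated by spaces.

i=0 t=1 v=6: → [0,7); WM=-2
i=1 t=5 v=4: → [0,7); WM=2
i=2 t=8 v=8: → [7,14); WM=5
i=3 t=4 v=7: → [0,7); WM=5
i=4 t=9 v=9: → [7,14); WM=6
i=5 t=10 v=6: → [7,14); WM=7; [0,7) fires=17
i=6 t=10 v=8: → [7,14); WM=7
i=7 t=11 v=7: → [7,14); WM=8
i=8 t=6 v=5: → [0,7); WM=8
i=9 t=11 v=9: → [7,14); WM=8
i=10 t=14 v=1: → [14,21); WM=11
i=11 t=14 v=3: → [14,21); WM=11
i=12 t=16 v=1: → [14,21); WM=13
i=13 t=11 v=3: → [7,14); WM=13
i=14 t=21 v=2: → [21,28); WM=18; [7,14) fires=50
i=15 t=22 v=9: → [21,28); WM=19
i=16 t=17 v=8: → [14,21); WM=19

[0,7)=22 [7,14)=50 [14,21)=13 [21,28)=11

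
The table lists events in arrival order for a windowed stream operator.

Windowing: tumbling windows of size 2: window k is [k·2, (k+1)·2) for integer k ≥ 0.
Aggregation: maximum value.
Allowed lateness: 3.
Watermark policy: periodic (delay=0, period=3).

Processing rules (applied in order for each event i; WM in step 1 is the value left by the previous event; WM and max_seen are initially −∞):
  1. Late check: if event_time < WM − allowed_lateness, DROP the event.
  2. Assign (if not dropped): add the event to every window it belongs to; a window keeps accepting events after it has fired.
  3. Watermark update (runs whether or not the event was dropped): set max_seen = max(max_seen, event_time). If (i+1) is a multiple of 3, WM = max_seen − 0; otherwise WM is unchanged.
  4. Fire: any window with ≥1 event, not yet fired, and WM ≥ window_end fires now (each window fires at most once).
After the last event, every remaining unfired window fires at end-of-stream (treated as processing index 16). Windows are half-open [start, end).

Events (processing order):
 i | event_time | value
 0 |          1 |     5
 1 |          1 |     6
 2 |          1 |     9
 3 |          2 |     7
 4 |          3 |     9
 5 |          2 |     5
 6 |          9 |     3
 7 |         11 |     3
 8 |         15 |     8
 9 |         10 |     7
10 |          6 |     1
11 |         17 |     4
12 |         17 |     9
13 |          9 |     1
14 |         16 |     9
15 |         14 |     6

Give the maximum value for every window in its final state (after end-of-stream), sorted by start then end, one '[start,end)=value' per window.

i=0 t=1 v=5: → [0,2); WM=−∞
i=1 t=1 v=6: → [0,2); WM=−∞
i=2 t=1 v=9: → [0,2); WM=1
i=3 t=2 v=7: → [2,4); WM=1
i=4 t=3 v=9: → [2,4); WM=1
i=5 t=2 v=5: → [2,4); WM=3; [0,2) fires=9
i=6 t=9 v=3: → [8,10); WM=3
i=7 t=11 v=3: → [10,12); WM=3
i=8 t=15 v=8: → [14,16); WM=15; [2,4) fires=9 [8,10) fires=3 [10,12) fires=3
i=9 t=10 v=7: DROP (t<15-3); WM=15
i=10 t=6 v=1: DROP (t<15-3); WM=15
i=11 t=17 v=4: → [16,18); WM=17; [14,16) fires=8
i=12 t=17 v=9: → [16,18); WM=17
i=13 t=9 v=1: DROP (t<17-3); WM=17
i=14 t=16 v=9: → [16,18); WM=17
i=15 t=14 v=6: → [14,16); WM=17

[0,2)=9 [2,4)=9 [8,10)=3 [10,12)=3 [14,16)=8 [16,18)=9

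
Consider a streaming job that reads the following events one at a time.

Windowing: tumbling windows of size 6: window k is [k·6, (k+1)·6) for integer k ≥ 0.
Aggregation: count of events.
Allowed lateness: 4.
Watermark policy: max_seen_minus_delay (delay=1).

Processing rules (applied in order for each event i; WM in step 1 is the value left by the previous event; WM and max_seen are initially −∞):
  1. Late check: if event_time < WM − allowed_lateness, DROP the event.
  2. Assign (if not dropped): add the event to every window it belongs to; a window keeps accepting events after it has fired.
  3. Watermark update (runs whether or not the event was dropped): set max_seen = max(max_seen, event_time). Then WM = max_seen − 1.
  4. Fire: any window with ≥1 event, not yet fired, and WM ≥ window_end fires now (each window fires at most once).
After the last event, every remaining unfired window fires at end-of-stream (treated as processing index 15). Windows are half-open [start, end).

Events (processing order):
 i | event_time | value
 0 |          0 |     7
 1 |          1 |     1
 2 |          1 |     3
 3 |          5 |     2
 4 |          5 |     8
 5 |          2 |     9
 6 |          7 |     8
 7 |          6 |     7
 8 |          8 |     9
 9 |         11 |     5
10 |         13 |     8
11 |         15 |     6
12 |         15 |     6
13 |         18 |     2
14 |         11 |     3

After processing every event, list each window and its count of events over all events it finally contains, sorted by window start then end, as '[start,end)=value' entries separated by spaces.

[0,6)=6 [6,12)=4 [12,18)=3 [18,24)=1

i=0 t=0 v=7: → [0,6); WM=-1
i=1 t=1 v=1: → [0,6); WM=0
i=2 t=1 v=3: → [0,6); WM=0
i=3 t=5 v=2: → [0,6); WM=4
i=4 t=5 v=8: → [0,6); WM=4
i=5 t=2 v=9: → [0,6); WM=4
i=6 t=7 v=8: → [6,12); WM=6; [0,6) fires=6
i=7 t=6 v=7: → [6,12); WM=6
i=8 t=8 v=9: → [6,12); WM=7
i=9 t=11 v=5: → [6,12); WM=10
i=10 t=13 v=8: → [12,18); WM=12; [6,12) fires=4
i=11 t=15 v=6: → [12,18); WM=14
i=12 t=15 v=6: → [12,18); WM=14
i=13 t=18 v=2: → [18,24); WM=17
i=14 t=11 v=3: DROP (t<17-4); WM=17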